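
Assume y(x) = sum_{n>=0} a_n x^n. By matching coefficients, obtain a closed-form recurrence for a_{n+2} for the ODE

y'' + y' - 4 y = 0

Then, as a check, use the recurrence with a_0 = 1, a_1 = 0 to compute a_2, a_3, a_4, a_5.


Substitute y = sum_n a_n x^n.
y''(x) has coefficient (n+2)(n+1) a_{n+2} at x^n;
y'(x) has coefficient (n+1) a_{n+1} at x^n;
-4 y(x) has coefficient -4 a_n at x^n.
Matching x^n: (n+2)(n+1) a_{n+2} + (n+1) a_{n+1} - 4 a_n = 0.
Thus a_{n+2} = [-(n+1) a_{n+1} + 4 a_n] / ((n+1)(n+2)).

Check with a_0 = 1, a_1 = 0 (apply the recurrence for n = 0, 1, 2, 3): a_0 = 1, a_1 = 0, a_2 = 2, a_3 = -2/3, a_4 = 5/6, a_5 = -3/10.

a_(n+2) = [-(n+1) a_(n+1) + 4 a_n] / ((n+1)(n+2)); check: a_0 = 1, a_1 = 0, a_2 = 2, a_3 = -2/3, a_4 = 5/6, a_5 = -3/10


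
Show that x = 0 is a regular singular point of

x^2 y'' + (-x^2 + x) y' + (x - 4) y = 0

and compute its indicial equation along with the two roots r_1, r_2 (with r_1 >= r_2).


Divide by x^2 to reach normal form y'' + P_1(x) y' + P_2(x) y = 0 with P_1(x) = -1 + 1/x and P_2(x) = 1/x - 4/x^2.
x = 0 is a singular point because the y'-coefficient -1 + 1/x has a pole at x = 0 and the y-coefficient 1/x - 4/x^2 has a pole at x = 0.
It is a regular singular point because x P_1(x) = p(x) = 1 - x and x^2 P_2(x) = q(x) = x - 4 are polynomials, hence analytic at x = 0.
p(0) = 1,  q(0) = -4.
Indicial equation: r(r-1) + p(0) r + q(0) = 0, i.e. r^2 + (p(0) - 1) r + q(0) = 0, i.e. r^2 - 4 = 0.
Discriminant: (0)^2 - 4(-4) = 16, so r = (0 ± 4)/2.
Solving: r_1 = 2, r_2 = -2.

indicial: r^2 - 4 = 0; roots r_1 = 2, r_2 = -2


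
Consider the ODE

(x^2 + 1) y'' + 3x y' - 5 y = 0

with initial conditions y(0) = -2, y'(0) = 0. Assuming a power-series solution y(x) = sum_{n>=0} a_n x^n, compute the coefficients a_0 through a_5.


Ansatz: y(x) = sum_{n>=0} a_n x^n, so y'(x) = sum_{n>=1} n a_n x^(n-1) and y''(x) = sum_{n>=2} n(n-1) a_n x^(n-2).
Substitute into P(x) y'' + Q(x) y' + R(x) y = 0 with P(x) = x^2 + 1, Q(x) = 3x, R(x) = -5, and match powers of x.
Initial conditions: a_0 = -2, a_1 = 0.
Setting the coefficient of each power of x to zero and solving order by order (substituting the coefficients already found):
  x^0: 2 a_2 - 5 a_0 = 0  ->  2 a_2 = 5 a_0 = -10  ->  a_2 = -5
  x^1: 6 a_3 - 2 a_1 = 0  ->  6 a_3 = 2 a_1 = 0  ->  a_3 = 0
  x^2: 12 a_4 + 3 a_2 = 0  ->  12 a_4 = -3 a_2 = 15  ->  a_4 = 5/4
  x^3: 20 a_5 + 10 a_3 = 0  ->  20 a_5 = -10 a_3 = 0  ->  a_5 = 0
Truncated series: y(x) = -2 - 5 x^2 + (5/4) x^4 + O(x^6).

a_0 = -2; a_1 = 0; a_2 = -5; a_3 = 0; a_4 = 5/4; a_5 = 0


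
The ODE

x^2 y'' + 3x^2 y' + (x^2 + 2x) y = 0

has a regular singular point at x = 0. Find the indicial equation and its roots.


Divide by x^2 to reach normal form y'' + P_1(x) y' + P_2(x) y = 0 with P_1(x) = 3 and P_2(x) = 1 + 2/x.
x = 0 is a singular point because the y-coefficient 1 + 2/x has a pole at x = 0.
It is a regular singular point because x P_1(x) = p(x) = 3x and x^2 P_2(x) = q(x) = x^2 + 2x are polynomials, hence analytic at x = 0.
p(0) = 0,  q(0) = 0.
Indicial equation: r(r-1) + p(0) r + q(0) = 0, i.e. r^2 + (p(0) - 1) r + q(0) = 0, i.e. r^2 - 1 r = 0.
Discriminant: (-1)^2 - 4(0) = 1, so r = (1 ± 1)/2.
Solving: r_1 = 1, r_2 = 0.

indicial: r^2 - 1 r = 0; roots r_1 = 1, r_2 = 0


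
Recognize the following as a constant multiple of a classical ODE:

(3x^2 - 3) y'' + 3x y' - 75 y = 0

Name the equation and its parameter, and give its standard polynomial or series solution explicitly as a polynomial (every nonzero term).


All three coefficients share the factor -3; dividing through by -3 gives  (1 - x^2) y'' - x y' + 25 y = 0.
This matches the Chebyshev equation (1 - x^2) y'' - x y' + n^2 y = 0 (note the -x y' term, not -2x y') with n^2 = 25, so n = 5; the polynomial solution is T_5(x).
With y = sum_k a_k x^k, matching x^k gives (k+2)(k+1) a_{k+2} = (k^2 - n^2) a_k = (k - 5)(k + 5) a_k. The right side vanishes at k = 5, so the series with the parity of 5 terminates at degree 5.
Standard normalization: leading coefficient of T_n is 2^(n-1), so a_5 = 2^4 = 16. Work downward with a_k = (k+1)(k+2) a_{k+2} / ((k - 5)(k + 5)):
  a_3 = (4)(5)(16) / ((3 - 5)(3 + 5)) = 320/(-16) = -20
  a_1 = (2)(3)(-20) / ((1 - 5)(1 + 5)) = -120/(-24) = 5
Hence T_5(x) = 16 x^5 - 20 x^3 + 5 x.

T_5(x); series = 16 x^5 - 20 x^3 + 5 x


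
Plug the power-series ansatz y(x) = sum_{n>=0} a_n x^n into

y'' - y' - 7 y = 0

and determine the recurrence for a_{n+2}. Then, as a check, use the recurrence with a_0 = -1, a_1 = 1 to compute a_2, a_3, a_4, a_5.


Substitute y = sum_n a_n x^n.
y''(x) has coefficient (n+2)(n+1) a_{n+2} at x^n;
-y'(x) has coefficient -(n+1) a_{n+1} at x^n;
-7 y(x) has coefficient -7 a_n at x^n.
Matching x^n: (n+2)(n+1) a_{n+2} - (n+1) a_{n+1} - 7 a_n = 0.
Thus a_{n+2} = [(n+1) a_{n+1} + 7 a_n] / ((n+1)(n+2)).

Check with a_0 = -1, a_1 = 1 (apply the recurrence for n = 0, 1, 2, 3): a_0 = -1, a_1 = 1, a_2 = -3, a_3 = 1/6, a_4 = -41/24, a_5 = -17/60.

a_(n+2) = [(n+1) a_(n+1) + 7 a_n] / ((n+1)(n+2)); check: a_0 = -1, a_1 = 1, a_2 = -3, a_3 = 1/6, a_4 = -41/24, a_5 = -17/60


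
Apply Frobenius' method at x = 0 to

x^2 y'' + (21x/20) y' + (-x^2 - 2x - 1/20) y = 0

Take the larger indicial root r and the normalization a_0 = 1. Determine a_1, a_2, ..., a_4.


Write in Frobenius form y'' + (p(x)/x) y' + (q(x)/x^2) y = 0:
  p(x) = 21/20,  q(x) = -x^2 - 2x - 1/20.
Indicial equation: r(r-1) + (21/20) r + (-1/20) = 0 -> roots r_1 = 1/5, r_2 = -1/4.
Take r = r_1 = 1/5. Let y(x) = x^r sum_{n>=0} a_n x^n with a_0 = 1.
Substitute y = x^r sum a_n x^n and match x^{r+n}. The recurrence is
  D(n) a_n - 2 a_{n-1} - 1 a_{n-2} = 0,  where D(n) = (r+n)(r+n-1) + (21/20)(r+n) + (-1/20).
  a_n = [2 a_{n-1} + 1 a_{n-2}] / D(n).
Since the indicial polynomial factors as (r - r_1)(r - r_2), D(n) = (r_1 + n - r_1)(r_1 + n - r_2) = n(n + 9/20).
Evaluating step by step (a_0 = 1):
  n = 1: D(1) = 1(1 + 9/20) = 29/20; numerator = 2(1) = 2; a_1 = (2)/(29/20) = 40/29
  n = 2: D(2) = 2(2 + 9/20) = 49/10; numerator = 2(40/29) + 1(1) = 109/29; a_2 = (109/29)/(49/10) = 1090/1421
  n = 3: D(3) = 3(3 + 9/20) = 207/20; numerator = 2(1090/1421) + 1(40/29) = 4140/1421; a_3 = (4140/1421)/(207/20) = 400/1421
  n = 4: D(4) = 4(4 + 9/20) = 89/5; numerator = 2(400/1421) + 1(1090/1421) = 270/203; a_4 = (270/203)/(89/5) = 1350/18067

r = 1/5; a_0 = 1; a_1 = 40/29; a_2 = 1090/1421; a_3 = 400/1421; a_4 = 1350/18067


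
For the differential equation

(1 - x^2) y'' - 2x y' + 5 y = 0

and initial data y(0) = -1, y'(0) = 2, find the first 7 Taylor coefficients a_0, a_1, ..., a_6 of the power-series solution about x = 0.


Ansatz: y(x) = sum_{n>=0} a_n x^n, so y'(x) = sum_{n>=1} n a_n x^(n-1) and y''(x) = sum_{n>=2} n(n-1) a_n x^(n-2).
Substitute into P(x) y'' + Q(x) y' + R(x) y = 0 with P(x) = 1 - x^2, Q(x) = -2x, R(x) = 5, and match powers of x.
Initial conditions: a_0 = -1, a_1 = 2.
Setting the coefficient of each power of x to zero and solving order by order (substituting the coefficients already found):
  x^0: 2 a_2 + 5 a_0 = 0  ->  2 a_2 = -5 a_0 = 5  ->  a_2 = 5/2
  x^1: 6 a_3 + 3 a_1 = 0  ->  6 a_3 = -3 a_1 = -6  ->  a_3 = -1
  x^2: 12 a_4 - a_2 = 0  ->  12 a_4 = a_2 = 5/2  ->  a_4 = 5/24
  x^3: 20 a_5 - 7 a_3 = 0  ->  20 a_5 = 7 a_3 = -7  ->  a_5 = -7/20
  x^4: 30 a_6 - 15 a_4 = 0  ->  30 a_6 = 15 a_4 = 25/8  ->  a_6 = 5/48
Truncated series: y(x) = -1 + 2 x + (5/2) x^2 - x^3 + (5/24) x^4 - (7/20) x^5 + (5/48) x^6 + O(x^7).

a_0 = -1; a_1 = 2; a_2 = 5/2; a_3 = -1; a_4 = 5/24; a_5 = -7/20; a_6 = 5/48


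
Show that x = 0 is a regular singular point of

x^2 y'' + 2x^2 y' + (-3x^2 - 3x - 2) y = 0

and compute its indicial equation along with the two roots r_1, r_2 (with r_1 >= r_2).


Divide by x^2 to reach normal form y'' + P_1(x) y' + P_2(x) y = 0 with P_1(x) = 2 and P_2(x) = -3 - 3/x - 2/x^2.
x = 0 is a singular point because the y-coefficient -3 - 3/x - 2/x^2 has a pole at x = 0.
It is a regular singular point because x P_1(x) = p(x) = 2x and x^2 P_2(x) = q(x) = -3x^2 - 3x - 2 are polynomials, hence analytic at x = 0.
p(0) = 0,  q(0) = -2.
Indicial equation: r(r-1) + p(0) r + q(0) = 0, i.e. r^2 + (p(0) - 1) r + q(0) = 0, i.e. r^2 - 1 r - 2 = 0.
Discriminant: (-1)^2 - 4(-2) = 9, so r = (1 ± 3)/2.
Solving: r_1 = 2, r_2 = -1.

indicial: r^2 - 1 r - 2 = 0; roots r_1 = 2, r_2 = -1


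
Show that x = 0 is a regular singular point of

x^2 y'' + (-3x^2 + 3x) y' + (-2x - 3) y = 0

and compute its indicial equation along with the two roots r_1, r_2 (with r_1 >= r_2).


Divide by x^2 to reach normal form y'' + P_1(x) y' + P_2(x) y = 0 with P_1(x) = -3 + 3/x and P_2(x) = -2/x - 3/x^2.
x = 0 is a singular point because the y'-coefficient -3 + 3/x has a pole at x = 0 and the y-coefficient -2/x - 3/x^2 has a pole at x = 0.
It is a regular singular point because x P_1(x) = p(x) = 3 - 3x and x^2 P_2(x) = q(x) = -2x - 3 are polynomials, hence analytic at x = 0.
p(0) = 3,  q(0) = -3.
Indicial equation: r(r-1) + p(0) r + q(0) = 0, i.e. r^2 + (p(0) - 1) r + q(0) = 0, i.e. r^2 + 2 r - 3 = 0.
Discriminant: (2)^2 - 4(-3) = 16, so r = (-2 ± 4)/2.
Solving: r_1 = 1, r_2 = -3.

indicial: r^2 + 2 r - 3 = 0; roots r_1 = 1, r_2 = -3


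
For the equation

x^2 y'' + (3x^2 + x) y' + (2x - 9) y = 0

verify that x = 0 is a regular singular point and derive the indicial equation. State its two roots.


Divide by x^2 to reach normal form y'' + P_1(x) y' + P_2(x) y = 0 with P_1(x) = 3 + 1/x and P_2(x) = 2/x - 9/x^2.
x = 0 is a singular point because the y'-coefficient 3 + 1/x has a pole at x = 0 and the y-coefficient 2/x - 9/x^2 has a pole at x = 0.
It is a regular singular point because x P_1(x) = p(x) = 3x + 1 and x^2 P_2(x) = q(x) = 2x - 9 are polynomials, hence analytic at x = 0.
p(0) = 1,  q(0) = -9.
Indicial equation: r(r-1) + p(0) r + q(0) = 0, i.e. r^2 + (p(0) - 1) r + q(0) = 0, i.e. r^2 - 9 = 0.
Discriminant: (0)^2 - 4(-9) = 36, so r = (0 ± 6)/2.
Solving: r_1 = 3, r_2 = -3.

indicial: r^2 - 9 = 0; roots r_1 = 3, r_2 = -3


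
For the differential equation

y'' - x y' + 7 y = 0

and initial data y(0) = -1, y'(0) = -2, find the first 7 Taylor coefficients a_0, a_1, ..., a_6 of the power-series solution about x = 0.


Ansatz: y(x) = sum_{n>=0} a_n x^n, so y'(x) = sum_{n>=1} n a_n x^(n-1) and y''(x) = sum_{n>=2} n(n-1) a_n x^(n-2).
Substitute into P(x) y'' + Q(x) y' + R(x) y = 0 with P(x) = 1, Q(x) = -x, R(x) = 7, and match powers of x.
Initial conditions: a_0 = -1, a_1 = -2.
Setting the coefficient of each power of x to zero and solving order by order (substituting the coefficients already found):
  x^0: 2 a_2 + 7 a_0 = 0  ->  2 a_2 = -7 a_0 = 7  ->  a_2 = 7/2
  x^1: 6 a_3 + 6 a_1 = 0  ->  6 a_3 = -6 a_1 = 12  ->  a_3 = 2
  x^2: 12 a_4 + 5 a_2 = 0  ->  12 a_4 = -5 a_2 = -35/2  ->  a_4 = -35/24
  x^3: 20 a_5 + 4 a_3 = 0  ->  20 a_5 = -4 a_3 = -8  ->  a_5 = -2/5
  x^4: 30 a_6 + 3 a_4 = 0  ->  30 a_6 = -3 a_4 = 35/8  ->  a_6 = 7/48
Truncated series: y(x) = -1 - 2 x + (7/2) x^2 + 2 x^3 - (35/24) x^4 - (2/5) x^5 + (7/48) x^6 + O(x^7).

a_0 = -1; a_1 = -2; a_2 = 7/2; a_3 = 2; a_4 = -35/24; a_5 = -2/5; a_6 = 7/48


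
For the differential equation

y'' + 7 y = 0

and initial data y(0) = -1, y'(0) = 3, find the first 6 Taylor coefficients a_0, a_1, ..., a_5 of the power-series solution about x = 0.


Ansatz: y(x) = sum_{n>=0} a_n x^n, so y'(x) = sum_{n>=1} n a_n x^(n-1) and y''(x) = sum_{n>=2} n(n-1) a_n x^(n-2).
Substitute into P(x) y'' + Q(x) y' + R(x) y = 0 with P(x) = 1, Q(x) = 0, R(x) = 7, and match powers of x.
Initial conditions: a_0 = -1, a_1 = 3.
Setting the coefficient of each power of x to zero and solving order by order (substituting the coefficients already found):
  x^0: 2 a_2 + 7 a_0 = 0  ->  2 a_2 = -7 a_0 = 7  ->  a_2 = 7/2
  x^1: 6 a_3 + 7 a_1 = 0  ->  6 a_3 = -7 a_1 = -21  ->  a_3 = -7/2
  x^2: 12 a_4 + 7 a_2 = 0  ->  12 a_4 = -7 a_2 = -49/2  ->  a_4 = -49/24
  x^3: 20 a_5 + 7 a_3 = 0  ->  20 a_5 = -7 a_3 = 49/2  ->  a_5 = 49/40
Truncated series: y(x) = -1 + 3 x + (7/2) x^2 - (7/2) x^3 - (49/24) x^4 + (49/40) x^5 + O(x^6).

a_0 = -1; a_1 = 3; a_2 = 7/2; a_3 = -7/2; a_4 = -49/24; a_5 = 49/40


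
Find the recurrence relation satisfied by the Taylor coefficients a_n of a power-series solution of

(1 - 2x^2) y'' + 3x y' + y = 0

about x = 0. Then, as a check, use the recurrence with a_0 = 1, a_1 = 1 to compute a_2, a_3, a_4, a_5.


Substitute y = sum_n a_n x^n.
(1 - 2 x^2) y'' contributes (n+2)(n+1) a_{n+2} - 2 n(n-1) a_n at x^n.
3 x y'(x) contributes 3 n a_n at x^n.
y(x) contributes 1 a_n at x^n.
Matching x^n: (n+2)(n+1) a_{n+2} + (-2 n(n-1) + 3 n + 1) a_n = 0.
Thus a_{n+2} = (2 n(n-1) - 3 n - 1) / ((n+1)(n+2)) * a_n.

Check with a_0 = 1, a_1 = 1 (apply the recurrence for n = 0, 1, 2, 3): a_0 = 1, a_1 = 1, a_2 = -1/2, a_3 = -2/3, a_4 = 1/8, a_5 = -1/15.

a_(n+2) = (2 n(n-1) - 3 n - 1) / ((n+1)(n+2)) * a_n; check: a_0 = 1, a_1 = 1, a_2 = -1/2, a_3 = -2/3, a_4 = 1/8, a_5 = -1/15


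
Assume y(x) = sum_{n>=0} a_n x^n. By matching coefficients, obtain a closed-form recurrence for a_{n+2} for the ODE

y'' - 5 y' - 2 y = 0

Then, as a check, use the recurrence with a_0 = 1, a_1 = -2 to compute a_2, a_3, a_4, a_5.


Substitute y = sum_n a_n x^n.
y''(x) has coefficient (n+2)(n+1) a_{n+2} at x^n;
-5 y'(x) has coefficient -5 (n+1) a_{n+1} at x^n;
-2 y(x) has coefficient -2 a_n at x^n.
Matching x^n: (n+2)(n+1) a_{n+2} - 5 (n+1) a_{n+1} - 2 a_n = 0.
Thus a_{n+2} = [5 (n+1) a_{n+1} + 2 a_n] / ((n+1)(n+2)).

Check with a_0 = 1, a_1 = -2 (apply the recurrence for n = 0, 1, 2, 3): a_0 = 1, a_1 = -2, a_2 = -4, a_3 = -22/3, a_4 = -59/6, a_5 = -317/30.

a_(n+2) = [5 (n+1) a_(n+1) + 2 a_n] / ((n+1)(n+2)); check: a_0 = 1, a_1 = -2, a_2 = -4, a_3 = -22/3, a_4 = -59/6, a_5 = -317/30


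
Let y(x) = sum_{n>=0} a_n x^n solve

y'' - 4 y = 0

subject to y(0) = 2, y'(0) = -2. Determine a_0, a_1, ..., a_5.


Ansatz: y(x) = sum_{n>=0} a_n x^n, so y'(x) = sum_{n>=1} n a_n x^(n-1) and y''(x) = sum_{n>=2} n(n-1) a_n x^(n-2).
Substitute into P(x) y'' + Q(x) y' + R(x) y = 0 with P(x) = 1, Q(x) = 0, R(x) = -4, and match powers of x.
Initial conditions: a_0 = 2, a_1 = -2.
Setting the coefficient of each power of x to zero and solving order by order (substituting the coefficients already found):
  x^0: 2 a_2 - 4 a_0 = 0  ->  2 a_2 = 4 a_0 = 8  ->  a_2 = 4
  x^1: 6 a_3 - 4 a_1 = 0  ->  6 a_3 = 4 a_1 = -8  ->  a_3 = -4/3
  x^2: 12 a_4 - 4 a_2 = 0  ->  12 a_4 = 4 a_2 = 16  ->  a_4 = 4/3
  x^3: 20 a_5 - 4 a_3 = 0  ->  20 a_5 = 4 a_3 = -16/3  ->  a_5 = -4/15
Truncated series: y(x) = 2 - 2 x + 4 x^2 - (4/3) x^3 + (4/3) x^4 - (4/15) x^5 + O(x^6).

a_0 = 2; a_1 = -2; a_2 = 4; a_3 = -4/3; a_4 = 4/3; a_5 = -4/15


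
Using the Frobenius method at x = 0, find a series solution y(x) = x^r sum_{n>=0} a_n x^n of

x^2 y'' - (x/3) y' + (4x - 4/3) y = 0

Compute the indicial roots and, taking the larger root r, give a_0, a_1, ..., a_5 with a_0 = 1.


Write in Frobenius form y'' + (p(x)/x) y' + (q(x)/x^2) y = 0:
  p(x) = -1/3,  q(x) = 4x - 4/3.
Indicial equation: r(r-1) + (-1/3) r + (-4/3) = 0 -> roots r_1 = 2, r_2 = -2/3.
Take r = r_1 = 2. Let y(x) = x^r sum_{n>=0} a_n x^n with a_0 = 1.
Substitute y = x^r sum a_n x^n and match x^{r+n}. The recurrence is
  D(n) a_n + 4 a_{n-1} = 0,  where D(n) = (r+n)(r+n-1) + (-1/3)(r+n) + (-4/3).
  a_n = -4 / D(n) * a_{n-1}.
Since the indicial polynomial factors as (r - r_1)(r - r_2), D(n) = (r_1 + n - r_1)(r_1 + n - r_2) = n(n + 8/3).
Evaluating step by step (a_0 = 1):
  n = 1: D(1) = 1(1 + 8/3) = 11/3; numerator = -4(1) = -4; a_1 = (-4)/(11/3) = -12/11
  n = 2: D(2) = 2(2 + 8/3) = 28/3; numerator = -4(-12/11) = 48/11; a_2 = (48/11)/(28/3) = 36/77
  n = 3: D(3) = 3(3 + 8/3) = 17; numerator = -4(36/77) = -144/77; a_3 = (-144/77)/(17) = -144/1309
  n = 4: D(4) = 4(4 + 8/3) = 80/3; numerator = -4(-144/1309) = 576/1309; a_4 = (576/1309)/(80/3) = 108/6545
  n = 5: D(5) = 5(5 + 8/3) = 115/3; numerator = -4(108/6545) = -432/6545; a_5 = (-432/6545)/(115/3) = -1296/752675

r = 2; a_0 = 1; a_1 = -12/11; a_2 = 36/77; a_3 = -144/1309; a_4 = 108/6545; a_5 = -1296/752675


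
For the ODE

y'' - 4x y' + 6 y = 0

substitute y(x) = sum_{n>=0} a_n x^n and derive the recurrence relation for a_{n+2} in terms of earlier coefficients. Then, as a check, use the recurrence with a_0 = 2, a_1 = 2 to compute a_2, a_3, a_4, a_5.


Substitute y = sum_n a_n x^n.
y''(x) has coefficient (n+2)(n+1) a_{n+2} at x^n;
-4 x y'(x) has coefficient -4 n a_n at x^n (shift);
6 y(x) has coefficient 6 a_n at x^n.
Matching x^n: (n+2)(n+1) a_{n+2} + (-4n + 6) a_n = 0.
Thus a_{n+2} = (4n - 6) / ((n+1)(n+2)) * a_n.

Check with a_0 = 2, a_1 = 2 (apply the recurrence for n = 0, 1, 2, 3): a_0 = 2, a_1 = 2, a_2 = -6, a_3 = -2/3, a_4 = -1, a_5 = -1/5.

a_(n+2) = (4n - 6) / ((n+1)(n+2)) * a_n; check: a_0 = 2, a_1 = 2, a_2 = -6, a_3 = -2/3, a_4 = -1, a_5 = -1/5


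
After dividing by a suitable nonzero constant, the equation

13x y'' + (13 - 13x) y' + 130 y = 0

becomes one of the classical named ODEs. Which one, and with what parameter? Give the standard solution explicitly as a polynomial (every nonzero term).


All three coefficients share the factor 13; dividing through by 13 gives  x y'' + (1 - x) y' + 10 y = 0.
This matches the Laguerre equation x y'' + (1 - x) y' + n y = 0 with n = 10; the polynomial solution is L_10(x).
With y = sum_k a_k x^k, matching x^k gives (k+1)k a_{k+1} + (k+1) a_{k+1} - k a_k + n a_k = 0, i.e. (k+1)^2 a_{k+1} = (k - n) a_k = (k - 10) a_k. The right side vanishes at k = 10, so the series terminates at degree 10.
Standard normalization L_n(0) = 1 gives a_0 = 1. Work upward with a_{k+1} = (k - 10) a_k / (k+1)^2:
  a_1 = (0 - 10)(1) / 1^2 = -10/1 = -10
  a_2 = (1 - 10)(-10) / 2^2 = 90/4 = 45/2
  a_3 = (2 - 10)(45/2) / 3^2 = -180/9 = -20
  a_4 = (3 - 10)(-20) / 4^2 = 140/16 = 35/4
  a_5 = (4 - 10)(35/4) / 5^2 = (-105/2)/25 = -21/10
  a_6 = (5 - 10)(-21/10) / 6^2 = (21/2)/36 = 7/24
  a_7 = (6 - 10)(7/24) / 7^2 = (-7/6)/49 = -1/42
  a_8 = (7 - 10)(-1/42) / 8^2 = (1/14)/64 = 1/896
  a_9 = (8 - 10)(1/896) / 9^2 = (-1/448)/81 = -1/36288
  a_10 = (9 - 10)(-1/36288) / 10^2 = (1/36288)/100 = 1/3628800
Hence L_10(x) = x^10/3628800 - x^9/36288 + x^8/896 - x^7/42 + 7 x^6/24 - 21 x^5/10 + 35 x^4/4 - 20 x^3 + 45 x^2/2 - 10 x + 1.

L_10(x); series = x^10/3628800 - x^9/36288 + x^8/896 - x^7/42 + 7 x^6/24 - 21 x^5/10 + 35 x^4/4 - 20 x^3 + 45 x^2/2 - 10 x + 1


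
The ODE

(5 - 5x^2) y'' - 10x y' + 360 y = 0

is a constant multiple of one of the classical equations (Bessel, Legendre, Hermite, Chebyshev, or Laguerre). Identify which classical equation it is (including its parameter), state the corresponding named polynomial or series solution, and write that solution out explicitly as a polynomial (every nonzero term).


All three coefficients share the factor 5; dividing through by 5 gives  (1 - x^2) y'' - 2x y' + 72 y = 0.
This matches the Legendre equation (1 - x^2) y'' - 2x y' + n(n+1) y = 0 (note the -2x y' term) with n(n+1) = 72, so n = 8; the polynomial solution is P_8(x).
With y = sum_k a_k x^k, matching x^k gives (k+2)(k+1) a_{k+2} = [k(k+1) - n(n+1)] a_k = (k - 8)(k + 9) a_k. The right side vanishes at k = 8, so the series with the parity of 8 terminates at degree 8.
Standard normalization (P_n(1) = 1): leading coefficient (2n)!/(2^n (n!)^2) = 20922789888000/(256*1625702400) = 6435/128, so a_8 = 6435/128. Work downward with a_k = (k+1)(k+2) a_{k+2} / ((k - 8)(k + 9)):
  a_6 = (7)(8)(6435/128) / ((6 - 8)(6 + 9)) = (45045/16)/(-30) = -3003/32
  a_4 = (5)(6)(-3003/32) / ((4 - 8)(4 + 9)) = (-45045/16)/(-52) = 3465/64
  a_2 = (3)(4)(3465/64) / ((2 - 8)(2 + 9)) = (10395/16)/(-66) = -315/32
  a_0 = (1)(2)(-315/32) / ((0 - 8)(0 + 9)) = (-315/16)/(-72) = 35/128
Hence P_8(x) = 6435 x^8/128 - 3003 x^6/32 + 3465 x^4/64 - 315 x^2/32 + 35/128.

P_8(x); series = 6435 x^8/128 - 3003 x^6/32 + 3465 x^4/64 - 315 x^2/32 + 35/128


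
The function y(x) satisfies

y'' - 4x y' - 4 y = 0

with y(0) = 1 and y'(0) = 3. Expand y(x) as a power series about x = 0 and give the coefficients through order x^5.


Ansatz: y(x) = sum_{n>=0} a_n x^n, so y'(x) = sum_{n>=1} n a_n x^(n-1) and y''(x) = sum_{n>=2} n(n-1) a_n x^(n-2).
Substitute into P(x) y'' + Q(x) y' + R(x) y = 0 with P(x) = 1, Q(x) = -4x, R(x) = -4, and match powers of x.
Initial conditions: a_0 = 1, a_1 = 3.
Setting the coefficient of each power of x to zero and solving order by order (substituting the coefficients already found):
  x^0: 2 a_2 - 4 a_0 = 0  ->  2 a_2 = 4 a_0 = 4  ->  a_2 = 2
  x^1: 6 a_3 - 8 a_1 = 0  ->  6 a_3 = 8 a_1 = 24  ->  a_3 = 4
  x^2: 12 a_4 - 12 a_2 = 0  ->  12 a_4 = 12 a_2 = 24  ->  a_4 = 2
  x^3: 20 a_5 - 16 a_3 = 0  ->  20 a_5 = 16 a_3 = 64  ->  a_5 = 16/5
Truncated series: y(x) = 1 + 3 x + 2 x^2 + 4 x^3 + 2 x^4 + (16/5) x^5 + O(x^6).

a_0 = 1; a_1 = 3; a_2 = 2; a_3 = 4; a_4 = 2; a_5 = 16/5


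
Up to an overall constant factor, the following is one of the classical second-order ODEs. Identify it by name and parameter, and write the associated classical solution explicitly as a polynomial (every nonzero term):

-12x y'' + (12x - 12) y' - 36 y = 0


All three coefficients share the factor -12; dividing through by -12 gives  x y'' + (1 - x) y' + 3 y = 0.
This matches the Laguerre equation x y'' + (1 - x) y' + n y = 0 with n = 3; the polynomial solution is L_3(x).
With y = sum_k a_k x^k, matching x^k gives (k+1)k a_{k+1} + (k+1) a_{k+1} - k a_k + n a_k = 0, i.e. (k+1)^2 a_{k+1} = (k - n) a_k = (k - 3) a_k. The right side vanishes at k = 3, so the series terminates at degree 3.
Standard normalization L_n(0) = 1 gives a_0 = 1. Work upward with a_{k+1} = (k - 3) a_k / (k+1)^2:
  a_1 = (0 - 3)(1) / 1^2 = -3/1 = -3
  a_2 = (1 - 3)(-3) / 2^2 = 6/4 = 3/2
  a_3 = (2 - 3)(3/2) / 3^2 = (-3/2)/9 = -1/6
Hence L_3(x) = -x^3/6 + 3 x^2/2 - 3 x + 1.

L_3(x); series = -x^3/6 + 3 x^2/2 - 3 x + 1


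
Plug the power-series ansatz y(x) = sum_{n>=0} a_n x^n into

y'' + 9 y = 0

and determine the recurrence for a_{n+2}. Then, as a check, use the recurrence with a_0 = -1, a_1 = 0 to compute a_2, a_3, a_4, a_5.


Substitute y = sum_n a_n x^n into y'' + (const) y = 0.
y''(x) = sum_{n>=0} (n+2)(n+1) a_{n+2} x^n.
The ODE becomes sum_n [(n+2)(n+1) a_{n+2} + 9 a_n] x^n = 0.
Setting each coefficient to zero gives the recurrence:
  (n+2)(n+1) a_{n+2} + 9 a_n = 0,
  a_{n+2} = -9 / ((n+1)(n+2)) a_n.

Check with a_0 = -1, a_1 = 0 (apply the recurrence for n = 0, 1, 2, 3): a_0 = -1, a_1 = 0, a_2 = 9/2, a_3 = 0, a_4 = -27/8, a_5 = 0.

a_{n+2} = -9/((n+1)(n+2)) * a_n; check: a_0 = -1, a_1 = 0, a_2 = 9/2, a_3 = 0, a_4 = -27/8, a_5 = 0


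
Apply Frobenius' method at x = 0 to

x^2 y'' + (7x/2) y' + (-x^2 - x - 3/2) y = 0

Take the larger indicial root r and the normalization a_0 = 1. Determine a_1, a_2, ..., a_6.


Write in Frobenius form y'' + (p(x)/x) y' + (q(x)/x^2) y = 0:
  p(x) = 7/2,  q(x) = -x^2 - x - 3/2.
Indicial equation: r(r-1) + (7/2) r + (-3/2) = 0 -> roots r_1 = 1/2, r_2 = -3.
Take r = r_1 = 1/2. Let y(x) = x^r sum_{n>=0} a_n x^n with a_0 = 1.
Substitute y = x^r sum a_n x^n and match x^{r+n}. The recurrence is
  D(n) a_n - 1 a_{n-1} - 1 a_{n-2} = 0,  where D(n) = (r+n)(r+n-1) + (7/2)(r+n) + (-3/2).
  a_n = [1 a_{n-1} + 1 a_{n-2}] / D(n).
Since the indicial polynomial factors as (r - r_1)(r - r_2), D(n) = (r_1 + n - r_1)(r_1 + n - r_2) = n(n + 7/2).
Evaluating step by step (a_0 = 1):
  n = 1: D(1) = 1(1 + 7/2) = 9/2; numerator = 1(1) = 1; a_1 = (1)/(9/2) = 2/9
  n = 2: D(2) = 2(2 + 7/2) = 11; numerator = 1(2/9) + 1(1) = 11/9; a_2 = (11/9)/(11) = 1/9
  n = 3: D(3) = 3(3 + 7/2) = 39/2; numerator = 1(1/9) + 1(2/9) = 1/3; a_3 = (1/3)/(39/2) = 2/117
  n = 4: D(4) = 4(4 + 7/2) = 30; numerator = 1(2/117) + 1(1/9) = 5/39; a_4 = (5/39)/(30) = 1/234
  n = 5: D(5) = 5(5 + 7/2) = 85/2; numerator = 1(1/234) + 1(2/117) = 5/234; a_5 = (5/234)/(85/2) = 1/1989
  n = 6: D(6) = 6(6 + 7/2) = 57; numerator = 1(1/1989) + 1(1/234) = 19/3978; a_6 = (19/3978)/(57) = 1/11934

r = 1/2; a_0 = 1; a_1 = 2/9; a_2 = 1/9; a_3 = 2/117; a_4 = 1/234; a_5 = 1/1989; a_6 = 1/11934


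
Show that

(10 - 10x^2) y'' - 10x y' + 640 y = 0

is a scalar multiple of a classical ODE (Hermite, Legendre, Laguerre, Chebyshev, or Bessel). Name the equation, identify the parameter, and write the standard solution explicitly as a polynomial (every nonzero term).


All three coefficients share the factor 10; dividing through by 10 gives  (1 - x^2) y'' - x y' + 64 y = 0.
This matches the Chebyshev equation (1 - x^2) y'' - x y' + n^2 y = 0 (note the -x y' term, not -2x y') with n^2 = 64, so n = 8; the polynomial solution is T_8(x).
With y = sum_k a_k x^k, matching x^k gives (k+2)(k+1) a_{k+2} = (k^2 - n^2) a_k = (k - 8)(k + 8) a_k. The right side vanishes at k = 8, so the series with the parity of 8 terminates at degree 8.
Standard normalization: leading coefficient of T_n is 2^(n-1), so a_8 = 2^7 = 128. Work downward with a_k = (k+1)(k+2) a_{k+2} / ((k - 8)(k + 8)):
  a_6 = (7)(8)(128) / ((6 - 8)(6 + 8)) = 7168/(-28) = -256
  a_4 = (5)(6)(-256) / ((4 - 8)(4 + 8)) = -7680/(-48) = 160
  a_2 = (3)(4)(160) / ((2 - 8)(2 + 8)) = 1920/(-60) = -32
  a_0 = (1)(2)(-32) / ((0 - 8)(0 + 8)) = -64/(-64) = 1
Hence T_8(x) = 128 x^8 - 256 x^6 + 160 x^4 - 32 x^2 + 1.

T_8(x); series = 128 x^8 - 256 x^6 + 160 x^4 - 32 x^2 + 1


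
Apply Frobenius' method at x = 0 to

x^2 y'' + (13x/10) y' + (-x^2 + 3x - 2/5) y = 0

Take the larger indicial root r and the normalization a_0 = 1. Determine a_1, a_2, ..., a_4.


Write in Frobenius form y'' + (p(x)/x) y' + (q(x)/x^2) y = 0:
  p(x) = 13/10,  q(x) = -x^2 + 3x - 2/5.
Indicial equation: r(r-1) + (13/10) r + (-2/5) = 0 -> roots r_1 = 1/2, r_2 = -4/5.
Take r = r_1 = 1/2. Let y(x) = x^r sum_{n>=0} a_n x^n with a_0 = 1.
Substitute y = x^r sum a_n x^n and match x^{r+n}. The recurrence is
  D(n) a_n + 3 a_{n-1} - 1 a_{n-2} = 0,  where D(n) = (r+n)(r+n-1) + (13/10)(r+n) + (-2/5).
  a_n = [-3 a_{n-1} + 1 a_{n-2}] / D(n).
Since the indicial polynomial factors as (r - r_1)(r - r_2), D(n) = (r_1 + n - r_1)(r_1 + n - r_2) = n(n + 13/10).
Evaluating step by step (a_0 = 1):
  n = 1: D(1) = 1(1 + 13/10) = 23/10; numerator = -3(1) = -3; a_1 = (-3)/(23/10) = -30/23
  n = 2: D(2) = 2(2 + 13/10) = 33/5; numerator = -3(-30/23) + 1(1) = 113/23; a_2 = (113/23)/(33/5) = 565/759
  n = 3: D(3) = 3(3 + 13/10) = 129/10; numerator = -3(565/759) + 1(-30/23) = -895/253; a_3 = (-895/253)/(129/10) = -8950/32637
  n = 4: D(4) = 4(4 + 13/10) = 106/5; numerator = -3(-8950/32637) + 1(565/759) = 51145/32637; a_4 = (51145/32637)/(106/5) = 4825/65274

r = 1/2; a_0 = 1; a_1 = -30/23; a_2 = 565/759; a_3 = -8950/32637; a_4 = 4825/65274


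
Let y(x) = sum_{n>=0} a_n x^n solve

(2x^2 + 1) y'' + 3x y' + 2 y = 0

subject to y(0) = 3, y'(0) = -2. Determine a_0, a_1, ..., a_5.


Ansatz: y(x) = sum_{n>=0} a_n x^n, so y'(x) = sum_{n>=1} n a_n x^(n-1) and y''(x) = sum_{n>=2} n(n-1) a_n x^(n-2).
Substitute into P(x) y'' + Q(x) y' + R(x) y = 0 with P(x) = 2x^2 + 1, Q(x) = 3x, R(x) = 2, and match powers of x.
Initial conditions: a_0 = 3, a_1 = -2.
Setting the coefficient of each power of x to zero and solving order by order (substituting the coefficients already found):
  x^0: 2 a_2 + 2 a_0 = 0  ->  2 a_2 = -2 a_0 = -6  ->  a_2 = -3
  x^1: 6 a_3 + 5 a_1 = 0  ->  6 a_3 = -5 a_1 = 10  ->  a_3 = 5/3
  x^2: 12 a_4 + 12 a_2 = 0  ->  12 a_4 = -12 a_2 = 36  ->  a_4 = 3
  x^3: 20 a_5 + 23 a_3 = 0  ->  20 a_5 = -23 a_3 = -115/3  ->  a_5 = -23/12
Truncated series: y(x) = 3 - 2 x - 3 x^2 + (5/3) x^3 + 3 x^4 - (23/12) x^5 + O(x^6).

a_0 = 3; a_1 = -2; a_2 = -3; a_3 = 5/3; a_4 = 3; a_5 = -23/12


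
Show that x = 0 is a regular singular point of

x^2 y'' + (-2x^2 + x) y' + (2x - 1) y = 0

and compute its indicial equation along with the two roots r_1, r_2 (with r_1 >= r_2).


Divide by x^2 to reach normal form y'' + P_1(x) y' + P_2(x) y = 0 with P_1(x) = -2 + 1/x and P_2(x) = 2/x - 1/x^2.
x = 0 is a singular point because the y'-coefficient -2 + 1/x has a pole at x = 0 and the y-coefficient 2/x - 1/x^2 has a pole at x = 0.
It is a regular singular point because x P_1(x) = p(x) = 1 - 2x and x^2 P_2(x) = q(x) = 2x - 1 are polynomials, hence analytic at x = 0.
p(0) = 1,  q(0) = -1.
Indicial equation: r(r-1) + p(0) r + q(0) = 0, i.e. r^2 + (p(0) - 1) r + q(0) = 0, i.e. r^2 - 1 = 0.
Discriminant: (0)^2 - 4(-1) = 4, so r = (0 ± 2)/2.
Solving: r_1 = 1, r_2 = -1.

indicial: r^2 - 1 = 0; roots r_1 = 1, r_2 = -1


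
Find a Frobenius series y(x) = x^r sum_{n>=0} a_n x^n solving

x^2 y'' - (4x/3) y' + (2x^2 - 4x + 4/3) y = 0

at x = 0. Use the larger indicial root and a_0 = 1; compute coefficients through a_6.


Write in Frobenius form y'' + (p(x)/x) y' + (q(x)/x^2) y = 0:
  p(x) = -4/3,  q(x) = 2x^2 - 4x + 4/3.
Indicial equation: r(r-1) + (-4/3) r + (4/3) = 0 -> roots r_1 = 4/3, r_2 = 1.
Take r = r_1 = 4/3. Let y(x) = x^r sum_{n>=0} a_n x^n with a_0 = 1.
Substitute y = x^r sum a_n x^n and match x^{r+n}. The recurrence is
  D(n) a_n - 4 a_{n-1} + 2 a_{n-2} = 0,  where D(n) = (r+n)(r+n-1) + (-4/3)(r+n) + (4/3).
  a_n = [4 a_{n-1} - 2 a_{n-2}] / D(n).
Since the indicial polynomial factors as (r - r_1)(r - r_2), D(n) = (r_1 + n - r_1)(r_1 + n - r_2) = n(n + 1/3).
Evaluating step by step (a_0 = 1):
  n = 1: D(1) = 1(1 + 1/3) = 4/3; numerator = 4(1) = 4; a_1 = (4)/(4/3) = 3
  n = 2: D(2) = 2(2 + 1/3) = 14/3; numerator = 4(3) - 2(1) = 10; a_2 = (10)/(14/3) = 15/7
  n = 3: D(3) = 3(3 + 1/3) = 10; numerator = 4(15/7) - 2(3) = 18/7; a_3 = (18/7)/(10) = 9/35
  n = 4: D(4) = 4(4 + 1/3) = 52/3; numerator = 4(9/35) - 2(15/7) = -114/35; a_4 = (-114/35)/(52/3) = -171/910
  n = 5: D(5) = 5(5 + 1/3) = 80/3; numerator = 4(-171/910) - 2(9/35) = -576/455; a_5 = (-576/455)/(80/3) = -108/2275
  n = 6: D(6) = 6(6 + 1/3) = 38; numerator = 4(-108/2275) - 2(-171/910) = 423/2275; a_6 = (423/2275)/(38) = 423/86450

r = 4/3; a_0 = 1; a_1 = 3; a_2 = 15/7; a_3 = 9/35; a_4 = -171/910; a_5 = -108/2275; a_6 = 423/86450


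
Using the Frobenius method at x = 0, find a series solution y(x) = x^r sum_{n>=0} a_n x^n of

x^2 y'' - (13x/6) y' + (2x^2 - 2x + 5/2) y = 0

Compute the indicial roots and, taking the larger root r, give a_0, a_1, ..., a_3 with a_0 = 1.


Write in Frobenius form y'' + (p(x)/x) y' + (q(x)/x^2) y = 0:
  p(x) = -13/6,  q(x) = 2x^2 - 2x + 5/2.
Indicial equation: r(r-1) + (-13/6) r + (5/2) = 0 -> roots r_1 = 5/3, r_2 = 3/2.
Take r = r_1 = 5/3. Let y(x) = x^r sum_{n>=0} a_n x^n with a_0 = 1.
Substitute y = x^r sum a_n x^n and match x^{r+n}. The recurrence is
  D(n) a_n - 2 a_{n-1} + 2 a_{n-2} = 0,  where D(n) = (r+n)(r+n-1) + (-13/6)(r+n) + (5/2).
  a_n = [2 a_{n-1} - 2 a_{n-2}] / D(n).
Since the indicial polynomial factors as (r - r_1)(r - r_2), D(n) = (r_1 + n - r_1)(r_1 + n - r_2) = n(n + 1/6).
Evaluating step by step (a_0 = 1):
  n = 1: D(1) = 1(1 + 1/6) = 7/6; numerator = 2(1) = 2; a_1 = (2)/(7/6) = 12/7
  n = 2: D(2) = 2(2 + 1/6) = 13/3; numerator = 2(12/7) - 2(1) = 10/7; a_2 = (10/7)/(13/3) = 30/91
  n = 3: D(3) = 3(3 + 1/6) = 19/2; numerator = 2(30/91) - 2(12/7) = -36/13; a_3 = (-36/13)/(19/2) = -72/247

r = 5/3; a_0 = 1; a_1 = 12/7; a_2 = 30/91; a_3 = -72/247


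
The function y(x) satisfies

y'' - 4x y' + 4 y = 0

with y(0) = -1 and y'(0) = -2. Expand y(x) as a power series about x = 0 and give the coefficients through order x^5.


Ansatz: y(x) = sum_{n>=0} a_n x^n, so y'(x) = sum_{n>=1} n a_n x^(n-1) and y''(x) = sum_{n>=2} n(n-1) a_n x^(n-2).
Substitute into P(x) y'' + Q(x) y' + R(x) y = 0 with P(x) = 1, Q(x) = -4x, R(x) = 4, and match powers of x.
Initial conditions: a_0 = -1, a_1 = -2.
Setting the coefficient of each power of x to zero and solving order by order (substituting the coefficients already found):
  x^0: 2 a_2 + 4 a_0 = 0  ->  2 a_2 = -4 a_0 = 4  ->  a_2 = 2
  x^1: 6 a_3 = 0  ->  a_3 = 0
  x^2: 12 a_4 - 4 a_2 = 0  ->  12 a_4 = 4 a_2 = 8  ->  a_4 = 2/3
  x^3: 20 a_5 - 8 a_3 = 0  ->  20 a_5 = 8 a_3 = 0  ->  a_5 = 0
Truncated series: y(x) = -1 - 2 x + 2 x^2 + (2/3) x^4 + O(x^6).

a_0 = -1; a_1 = -2; a_2 = 2; a_3 = 0; a_4 = 2/3; a_5 = 0


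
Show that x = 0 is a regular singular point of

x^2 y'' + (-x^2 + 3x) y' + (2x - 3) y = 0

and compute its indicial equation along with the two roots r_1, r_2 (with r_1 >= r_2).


Divide by x^2 to reach normal form y'' + P_1(x) y' + P_2(x) y = 0 with P_1(x) = -1 + 3/x and P_2(x) = 2/x - 3/x^2.
x = 0 is a singular point because the y'-coefficient -1 + 3/x has a pole at x = 0 and the y-coefficient 2/x - 3/x^2 has a pole at x = 0.
It is a regular singular point because x P_1(x) = p(x) = 3 - x and x^2 P_2(x) = q(x) = 2x - 3 are polynomials, hence analytic at x = 0.
p(0) = 3,  q(0) = -3.
Indicial equation: r(r-1) + p(0) r + q(0) = 0, i.e. r^2 + (p(0) - 1) r + q(0) = 0, i.e. r^2 + 2 r - 3 = 0.
Discriminant: (2)^2 - 4(-3) = 16, so r = (-2 ± 4)/2.
Solving: r_1 = 1, r_2 = -3.

indicial: r^2 + 2 r - 3 = 0; roots r_1 = 1, r_2 = -3


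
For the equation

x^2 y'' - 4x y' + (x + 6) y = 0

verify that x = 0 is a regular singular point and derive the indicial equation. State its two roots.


Divide by x^2 to reach normal form y'' + P_1(x) y' + P_2(x) y = 0 with P_1(x) = -4/x and P_2(x) = 1/x + 6/x^2.
x = 0 is a singular point because the y'-coefficient -4/x has a pole at x = 0 and the y-coefficient 1/x + 6/x^2 has a pole at x = 0.
It is a regular singular point because x P_1(x) = p(x) = -4 and x^2 P_2(x) = q(x) = x + 6 are polynomials, hence analytic at x = 0.
p(0) = -4,  q(0) = 6.
Indicial equation: r(r-1) + p(0) r + q(0) = 0, i.e. r^2 + (p(0) - 1) r + q(0) = 0, i.e. r^2 - 5 r + 6 = 0.
Discriminant: (-5)^2 - 4(6) = 1, so r = (5 ± 1)/2.
Solving: r_1 = 3, r_2 = 2.

indicial: r^2 - 5 r + 6 = 0; roots r_1 = 3, r_2 = 2


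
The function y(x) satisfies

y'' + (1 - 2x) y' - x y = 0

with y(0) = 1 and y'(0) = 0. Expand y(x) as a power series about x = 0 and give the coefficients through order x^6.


Ansatz: y(x) = sum_{n>=0} a_n x^n, so y'(x) = sum_{n>=1} n a_n x^(n-1) and y''(x) = sum_{n>=2} n(n-1) a_n x^(n-2).
Substitute into P(x) y'' + Q(x) y' + R(x) y = 0 with P(x) = 1, Q(x) = 1 - 2x, R(x) = -x, and match powers of x.
Initial conditions: a_0 = 1, a_1 = 0.
Setting the coefficient of each power of x to zero and solving order by order (substituting the coefficients already found):
  x^0: 2 a_2 + a_1 = 0  ->  2 a_2 = -a_1 = 0  ->  a_2 = 0
  x^1: 6 a_3 + 2 a_2 - 2 a_1 - a_0 = 0  ->  6 a_3 = -2 a_2 + 2 a_1 + a_0 = 1  ->  a_3 = 1/6
  x^2: 12 a_4 + 3 a_3 - 4 a_2 - a_1 = 0  ->  12 a_4 = -3 a_3 + 4 a_2 + a_1 = -1/2  ->  a_4 = -1/24
  x^3: 20 a_5 + 4 a_4 - 6 a_3 - a_2 = 0  ->  20 a_5 = -4 a_4 + 6 a_3 + a_2 = 7/6  ->  a_5 = 7/120
  x^4: 30 a_6 + 5 a_5 - 8 a_4 - a_3 = 0  ->  30 a_6 = -5 a_5 + 8 a_4 + a_3 = -11/24  ->  a_6 = -11/720
Truncated series: y(x) = 1 + (1/6) x^3 - (1/24) x^4 + (7/120) x^5 - (11/720) x^6 + O(x^7).

a_0 = 1; a_1 = 0; a_2 = 0; a_3 = 1/6; a_4 = -1/24; a_5 = 7/120; a_6 = -11/720


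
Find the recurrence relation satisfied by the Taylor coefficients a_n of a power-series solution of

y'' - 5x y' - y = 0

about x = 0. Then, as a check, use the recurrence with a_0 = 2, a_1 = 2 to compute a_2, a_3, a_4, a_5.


Substitute y = sum_n a_n x^n.
y''(x) has coefficient (n+2)(n+1) a_{n+2} at x^n;
-5 x y'(x) has coefficient -5 n a_n at x^n (shift);
-y(x) has coefficient -1 a_n at x^n.
Matching x^n: (n+2)(n+1) a_{n+2} + (-5n - 1) a_n = 0.
Thus a_{n+2} = (5n + 1) / ((n+1)(n+2)) * a_n.

Check with a_0 = 2, a_1 = 2 (apply the recurrence for n = 0, 1, 2, 3): a_0 = 2, a_1 = 2, a_2 = 1, a_3 = 2, a_4 = 11/12, a_5 = 8/5.

a_(n+2) = (5n + 1) / ((n+1)(n+2)) * a_n; check: a_0 = 2, a_1 = 2, a_2 = 1, a_3 = 2, a_4 = 11/12, a_5 = 8/5


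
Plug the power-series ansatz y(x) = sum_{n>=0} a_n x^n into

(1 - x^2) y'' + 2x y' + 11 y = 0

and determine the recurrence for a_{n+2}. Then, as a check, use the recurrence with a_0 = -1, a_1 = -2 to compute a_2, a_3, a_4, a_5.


Substitute y = sum_n a_n x^n.
(1 - 1 x^2) y'' contributes (n+2)(n+1) a_{n+2} - n(n-1) a_n at x^n.
2 x y'(x) contributes 2 n a_n at x^n.
11 y(x) contributes 11 a_n at x^n.
Matching x^n: (n+2)(n+1) a_{n+2} + (-n(n-1) + 2 n + 11) a_n = 0.
Thus a_{n+2} = (n(n-1) - 2 n - 11) / ((n+1)(n+2)) * a_n.

Check with a_0 = -1, a_1 = -2 (apply the recurrence for n = 0, 1, 2, 3): a_0 = -1, a_1 = -2, a_2 = 11/2, a_3 = 13/3, a_4 = -143/24, a_5 = -143/60.

a_(n+2) = (n(n-1) - 2 n - 11) / ((n+1)(n+2)) * a_n; check: a_0 = -1, a_1 = -2, a_2 = 11/2, a_3 = 13/3, a_4 = -143/24, a_5 = -143/60


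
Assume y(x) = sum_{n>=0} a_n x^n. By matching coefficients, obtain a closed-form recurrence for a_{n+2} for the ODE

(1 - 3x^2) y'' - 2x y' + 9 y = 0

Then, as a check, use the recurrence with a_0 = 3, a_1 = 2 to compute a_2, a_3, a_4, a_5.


Substitute y = sum_n a_n x^n.
(1 - 3 x^2) y'' contributes (n+2)(n+1) a_{n+2} - 3 n(n-1) a_n at x^n.
-2 x y'(x) contributes -2 n a_n at x^n.
9 y(x) contributes 9 a_n at x^n.
Matching x^n: (n+2)(n+1) a_{n+2} + (-3 n(n-1) - 2 n + 9) a_n = 0.
Thus a_{n+2} = (3 n(n-1) + 2 n - 9) / ((n+1)(n+2)) * a_n.

Check with a_0 = 3, a_1 = 2 (apply the recurrence for n = 0, 1, 2, 3): a_0 = 3, a_1 = 2, a_2 = -27/2, a_3 = -7/3, a_4 = -9/8, a_5 = -7/4.

a_(n+2) = (3 n(n-1) + 2 n - 9) / ((n+1)(n+2)) * a_n; check: a_0 = 3, a_1 = 2, a_2 = -27/2, a_3 = -7/3, a_4 = -9/8, a_5 = -7/4


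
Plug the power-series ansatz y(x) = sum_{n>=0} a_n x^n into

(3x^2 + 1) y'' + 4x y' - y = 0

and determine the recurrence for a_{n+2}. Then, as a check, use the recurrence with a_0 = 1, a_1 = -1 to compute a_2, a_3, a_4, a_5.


Substitute y = sum_n a_n x^n.
(1 + 3 x^2) y'' contributes (n+2)(n+1) a_{n+2} + 3 n(n-1) a_n at x^n.
4 x y'(x) contributes 4 n a_n at x^n.
-y(x) contributes -1 a_n at x^n.
Matching x^n: (n+2)(n+1) a_{n+2} + (3 n(n-1) + 4 n - 1) a_n = 0.
Thus a_{n+2} = (-3 n(n-1) - 4 n + 1) / ((n+1)(n+2)) * a_n.

Check with a_0 = 1, a_1 = -1 (apply the recurrence for n = 0, 1, 2, 3): a_0 = 1, a_1 = -1, a_2 = 1/2, a_3 = 1/2, a_4 = -13/24, a_5 = -29/40.

a_(n+2) = (-3 n(n-1) - 4 n + 1) / ((n+1)(n+2)) * a_n; check: a_0 = 1, a_1 = -1, a_2 = 1/2, a_3 = 1/2, a_4 = -13/24, a_5 = -29/40


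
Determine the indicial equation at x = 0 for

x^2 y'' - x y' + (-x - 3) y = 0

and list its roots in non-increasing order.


Divide by x^2 to reach normal form y'' + P_1(x) y' + P_2(x) y = 0 with P_1(x) = -1/x and P_2(x) = -1/x - 3/x^2.
x = 0 is a singular point because the y'-coefficient -1/x has a pole at x = 0 and the y-coefficient -1/x - 3/x^2 has a pole at x = 0.
It is a regular singular point because x P_1(x) = p(x) = -1 and x^2 P_2(x) = q(x) = -x - 3 are polynomials, hence analytic at x = 0.
p(0) = -1,  q(0) = -3.
Indicial equation: r(r-1) + p(0) r + q(0) = 0, i.e. r^2 + (p(0) - 1) r + q(0) = 0, i.e. r^2 - 2 r - 3 = 0.
Discriminant: (-2)^2 - 4(-3) = 16, so r = (2 ± 4)/2.
Solving: r_1 = 3, r_2 = -1.

indicial: r^2 - 2 r - 3 = 0; roots r_1 = 3, r_2 = -1


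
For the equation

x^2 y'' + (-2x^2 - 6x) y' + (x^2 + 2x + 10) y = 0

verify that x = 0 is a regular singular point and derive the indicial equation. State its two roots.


Divide by x^2 to reach normal form y'' + P_1(x) y' + P_2(x) y = 0 with P_1(x) = -2 - 6/x and P_2(x) = 1 + 2/x + 10/x^2.
x = 0 is a singular point because the y'-coefficient -2 - 6/x has a pole at x = 0 and the y-coefficient 1 + 2/x + 10/x^2 has a pole at x = 0.
It is a regular singular point because x P_1(x) = p(x) = -2x - 6 and x^2 P_2(x) = q(x) = x^2 + 2x + 10 are polynomials, hence analytic at x = 0.
p(0) = -6,  q(0) = 10.
Indicial equation: r(r-1) + p(0) r + q(0) = 0, i.e. r^2 + (p(0) - 1) r + q(0) = 0, i.e. r^2 - 7 r + 10 = 0.
Discriminant: (-7)^2 - 4(10) = 9, so r = (7 ± 3)/2.
Solving: r_1 = 5, r_2 = 2.

indicial: r^2 - 7 r + 10 = 0; roots r_1 = 5, r_2 = 2


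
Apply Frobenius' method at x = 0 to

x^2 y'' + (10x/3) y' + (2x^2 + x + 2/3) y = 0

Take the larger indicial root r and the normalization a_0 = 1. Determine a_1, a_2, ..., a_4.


Write in Frobenius form y'' + (p(x)/x) y' + (q(x)/x^2) y = 0:
  p(x) = 10/3,  q(x) = 2x^2 + x + 2/3.
Indicial equation: r(r-1) + (10/3) r + (2/3) = 0 -> roots r_1 = -1/3, r_2 = -2.
Take r = r_1 = -1/3. Let y(x) = x^r sum_{n>=0} a_n x^n with a_0 = 1.
Substitute y = x^r sum a_n x^n and match x^{r+n}. The recurrence is
  D(n) a_n + 1 a_{n-1} + 2 a_{n-2} = 0,  where D(n) = (r+n)(r+n-1) + (10/3)(r+n) + (2/3).
  a_n = [-1 a_{n-1} - 2 a_{n-2}] / D(n).
Since the indicial polynomial factors as (r - r_1)(r - r_2), D(n) = (r_1 + n - r_1)(r_1 + n - r_2) = n(n + 5/3).
Evaluating step by step (a_0 = 1):
  n = 1: D(1) = 1(1 + 5/3) = 8/3; numerator = -1(1) = -1; a_1 = (-1)/(8/3) = -3/8
  n = 2: D(2) = 2(2 + 5/3) = 22/3; numerator = -1(-3/8) - 2(1) = -13/8; a_2 = (-13/8)/(22/3) = -39/176
  n = 3: D(3) = 3(3 + 5/3) = 14; numerator = -1(-39/176) - 2(-3/8) = 171/176; a_3 = (171/176)/(14) = 171/2464
  n = 4: D(4) = 4(4 + 5/3) = 68/3; numerator = -1(171/2464) - 2(-39/176) = 921/2464; a_4 = (921/2464)/(68/3) = 2763/167552

r = -1/3; a_0 = 1; a_1 = -3/8; a_2 = -39/176; a_3 = 171/2464; a_4 = 2763/167552
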